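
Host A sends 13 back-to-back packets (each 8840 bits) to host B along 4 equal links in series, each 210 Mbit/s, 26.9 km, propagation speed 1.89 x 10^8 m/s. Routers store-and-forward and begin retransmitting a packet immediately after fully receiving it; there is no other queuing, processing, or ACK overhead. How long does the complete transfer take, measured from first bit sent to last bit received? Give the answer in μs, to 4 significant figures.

Per-hop transmission t_tx = L/R = 8840/210000000 = 42.0952 μs.
Per-hop propagation t_prop = 26900/189000000 = 142.328 μs.
Pipeline fill: first packet needs 4·t_tx to clear all hops; remaining 12 packets each add one t_tx.
Total = (4+13-1)·t_tx + 4·t_prop = 16·42.0952 + 4·142.328 = 1243 μs.

1243 μs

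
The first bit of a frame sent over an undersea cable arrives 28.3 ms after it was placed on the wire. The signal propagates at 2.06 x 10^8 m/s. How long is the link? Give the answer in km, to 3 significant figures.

5830 km

d = s × t_prop = 206000000 × 0.0283 = 5830 km.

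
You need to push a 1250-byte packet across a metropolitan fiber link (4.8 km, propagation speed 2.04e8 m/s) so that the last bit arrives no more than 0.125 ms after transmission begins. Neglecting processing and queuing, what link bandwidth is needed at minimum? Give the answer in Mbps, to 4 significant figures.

98.55 Mbps

L = 10000 bits.
Propagation delay = 4800 / 204000000 = 0.0235294 ms.
Transmission budget = 0.125 − 0.0235294 = 0.101471 ms.
R ≥ L / t_tx = 10000 bits / 0.000101471 s = 98.55 Mbps.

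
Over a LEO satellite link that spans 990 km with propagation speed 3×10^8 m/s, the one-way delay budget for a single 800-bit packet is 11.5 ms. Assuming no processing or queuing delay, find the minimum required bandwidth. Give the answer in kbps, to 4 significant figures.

97.56 kbps

Propagation delay = 990000 / 300000000 = 3.3 ms.
Transmission budget = 11.5 − 3.3 = 8.2 ms.
R ≥ L / t_tx = 800 bits / 0.0082 s = 97.56 kbps.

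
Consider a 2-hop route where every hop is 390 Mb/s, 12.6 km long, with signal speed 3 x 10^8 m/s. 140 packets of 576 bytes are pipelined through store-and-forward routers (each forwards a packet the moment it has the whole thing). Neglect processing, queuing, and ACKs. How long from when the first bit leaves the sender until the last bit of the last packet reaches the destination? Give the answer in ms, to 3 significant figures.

1.75 ms

Per-hop transmission t_tx = L/R = 4608/390000000 = 0.0118154 ms.
Per-hop propagation t_prop = 12600/300000000 = 0.042 ms.
Pipeline fill: first packet needs 2·t_tx to clear all hops; remaining 139 packets each add one t_tx.
Total = (2+140-1)·t_tx + 2·t_prop = 141·0.0118154 + 2·0.042 = 1.75 ms.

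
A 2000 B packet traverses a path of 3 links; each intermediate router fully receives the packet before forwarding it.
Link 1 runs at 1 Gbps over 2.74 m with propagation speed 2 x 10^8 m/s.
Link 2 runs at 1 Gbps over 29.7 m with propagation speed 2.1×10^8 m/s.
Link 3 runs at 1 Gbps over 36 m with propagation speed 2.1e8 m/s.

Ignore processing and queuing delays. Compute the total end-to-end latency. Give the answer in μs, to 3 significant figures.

48.3 μs

L = 2000 × 8 = 16000 bits.
Transmission delay per hop = L/R = 16000/1000000000 = 16 μs; 3 hops → 48 μs.
Propagation delays (d/s per hop): 0.0137, 0.141429, 0.171429 μs; sum = 0.326557 μs.
End-to-end = 48.3 μs.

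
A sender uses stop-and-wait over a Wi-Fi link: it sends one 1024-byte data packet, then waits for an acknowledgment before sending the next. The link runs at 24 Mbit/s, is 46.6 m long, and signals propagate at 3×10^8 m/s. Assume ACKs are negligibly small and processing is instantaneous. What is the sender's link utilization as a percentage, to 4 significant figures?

99.91 %

t_tx = L/R = 8192/24000000 = 0.000341333 s.
t_prop = 46.6/300000000 = 1.55333e-07 s; RTT = 3.10667e-07 s.
Cycle = t_tx + RTT = 0.000341644 s.
Utilization = t_tx / cycle = 0.000341333/0.000341644 = 99.91 %.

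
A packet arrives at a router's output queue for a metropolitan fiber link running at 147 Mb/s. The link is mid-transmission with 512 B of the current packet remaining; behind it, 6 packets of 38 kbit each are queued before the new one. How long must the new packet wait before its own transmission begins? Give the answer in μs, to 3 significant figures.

Each queued packet: L/R = 38000/147000000 = 258.503 μs.
6 queued → 1551.02 μs.
Plus remaining 4096 bits of current packet: 27.8639 μs.
Queuing delay = 1580 μs.

1580 μs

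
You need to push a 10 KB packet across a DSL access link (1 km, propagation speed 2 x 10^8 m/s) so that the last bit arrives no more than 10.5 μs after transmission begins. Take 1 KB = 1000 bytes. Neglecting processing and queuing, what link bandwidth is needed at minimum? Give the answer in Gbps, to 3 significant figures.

14.5 Gbps

L = 80000 bits.
Propagation delay = 1000 / 200000000 = 5 μs.
Transmission budget = 10.5 − 5 = 5.5 μs.
R ≥ L / t_tx = 80000 bits / 5.5e-06 s = 14.5 Gbps.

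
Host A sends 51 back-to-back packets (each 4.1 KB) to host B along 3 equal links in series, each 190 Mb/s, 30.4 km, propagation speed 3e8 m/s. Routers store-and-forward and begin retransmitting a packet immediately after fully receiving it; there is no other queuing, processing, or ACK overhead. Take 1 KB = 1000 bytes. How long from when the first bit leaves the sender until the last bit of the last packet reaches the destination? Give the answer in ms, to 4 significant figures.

Per-hop transmission t_tx = L/R = 32800/190000000 = 0.172632 ms.
Per-hop propagation t_prop = 30400/300000000 = 0.101333 ms.
Pipeline fill: first packet needs 3·t_tx to clear all hops; remaining 50 packets each add one t_tx.
Total = (3+51-1)·t_tx + 3·t_prop = 53·0.172632 + 3·0.101333 = 9.453 ms.

9.453 ms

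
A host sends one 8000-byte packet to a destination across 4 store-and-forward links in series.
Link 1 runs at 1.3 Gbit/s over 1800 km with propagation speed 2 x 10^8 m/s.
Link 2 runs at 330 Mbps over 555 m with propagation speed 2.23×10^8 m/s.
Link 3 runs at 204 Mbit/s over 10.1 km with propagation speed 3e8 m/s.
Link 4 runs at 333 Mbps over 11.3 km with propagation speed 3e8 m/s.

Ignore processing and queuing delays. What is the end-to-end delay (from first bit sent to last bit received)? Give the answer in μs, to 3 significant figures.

L = 8000 × 8 = 64000 bits.
Transmission delays (L/R per hop): 49.2308, 193.939, 313.725, 192.192 μs; sum = 749.088 μs.
Propagation delays (d/s per hop): 9000, 2.48879, 33.6667, 37.6667 μs; sum = 9073.82 μs.
End-to-end = 9820 μs.

9820 μs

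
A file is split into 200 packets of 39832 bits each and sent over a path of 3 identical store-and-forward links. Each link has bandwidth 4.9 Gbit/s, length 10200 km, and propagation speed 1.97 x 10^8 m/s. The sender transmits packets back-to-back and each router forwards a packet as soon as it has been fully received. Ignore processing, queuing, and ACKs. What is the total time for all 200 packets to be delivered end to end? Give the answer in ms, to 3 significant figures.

Per-hop transmission t_tx = L/R = 39832/4900000000 = 0.00812898 ms.
Per-hop propagation t_prop = 10200000/197000000 = 51.7766 ms.
Pipeline fill: first packet needs 3·t_tx to clear all hops; remaining 199 packets each add one t_tx.
Total = (3+200-1)·t_tx + 3·t_prop = 202·0.00812898 + 3·51.7766 = 157 ms.

157 ms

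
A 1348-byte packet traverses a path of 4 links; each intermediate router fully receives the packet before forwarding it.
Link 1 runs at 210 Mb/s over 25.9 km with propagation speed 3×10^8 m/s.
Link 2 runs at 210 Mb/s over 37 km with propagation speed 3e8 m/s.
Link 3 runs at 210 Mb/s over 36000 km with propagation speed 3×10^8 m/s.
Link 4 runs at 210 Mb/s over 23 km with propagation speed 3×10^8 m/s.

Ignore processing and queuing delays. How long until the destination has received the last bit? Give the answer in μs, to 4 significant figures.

120500 μs

L = 1348 × 8 = 10784 bits.
Transmission delay per hop = L/R = 10784/210000000 = 51.3524 μs; 4 hops → 205.41 μs.
Propagation delays (d/s per hop): 86.3333, 123.333, 120000, 76.6667 μs; sum = 120286 μs.
End-to-end = 120500 μs.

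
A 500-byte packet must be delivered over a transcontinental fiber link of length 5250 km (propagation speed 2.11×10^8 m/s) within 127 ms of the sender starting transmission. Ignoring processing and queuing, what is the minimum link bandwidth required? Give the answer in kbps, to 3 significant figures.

39.2 kbps

L = 4000 bits.
Propagation delay = 5250000 / 211000000 = 24.8815 ms.
Transmission budget = 127 − 24.8815 = 102.118 ms.
R ≥ L / t_tx = 4000 bits / 0.102118 s = 39.2 kbps.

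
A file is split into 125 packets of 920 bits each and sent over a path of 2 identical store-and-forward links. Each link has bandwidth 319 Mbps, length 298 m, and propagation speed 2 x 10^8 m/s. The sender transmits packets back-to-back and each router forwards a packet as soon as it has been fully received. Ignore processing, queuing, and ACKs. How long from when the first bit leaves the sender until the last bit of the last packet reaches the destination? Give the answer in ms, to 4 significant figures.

Per-hop transmission t_tx = L/R = 920/319000000 = 0.00288401 ms.
Per-hop propagation t_prop = 298/200000000 = 0.00149 ms.
Pipeline fill: first packet needs 2·t_tx to clear all hops; remaining 124 packets each add one t_tx.
Total = (2+125-1)·t_tx + 2·t_prop = 126·0.00288401 + 2·0.00149 = 0.3664 ms.

0.3664 ms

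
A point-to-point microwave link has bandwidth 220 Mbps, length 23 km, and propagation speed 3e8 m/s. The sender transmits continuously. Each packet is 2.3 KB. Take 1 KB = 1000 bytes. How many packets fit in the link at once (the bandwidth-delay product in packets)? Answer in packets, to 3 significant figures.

Propagation delay = 23000 / 300000000 = 7.66667e-05 s.
BDP = R × t_prop = 220000000 × 7.66667e-05 = 16866.7 bits.
In packets of 18400 bits: 0.917 packets.

0.917 packets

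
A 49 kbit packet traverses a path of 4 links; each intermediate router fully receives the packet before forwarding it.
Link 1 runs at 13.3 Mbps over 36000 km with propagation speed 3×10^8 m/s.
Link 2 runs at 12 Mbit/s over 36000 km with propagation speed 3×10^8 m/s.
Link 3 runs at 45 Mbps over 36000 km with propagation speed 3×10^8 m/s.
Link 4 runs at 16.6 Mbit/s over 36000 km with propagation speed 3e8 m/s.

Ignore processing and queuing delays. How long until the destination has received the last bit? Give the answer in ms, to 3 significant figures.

L = 49000 bits.
Transmission delays (L/R per hop): 3.68421, 4.08333, 1.08889, 2.95181 ms; sum = 11.8082 ms.
Propagation delays (d/s per hop): 120, 120, 120, 120 ms; sum = 480 ms.
End-to-end = 492 ms.

492 ms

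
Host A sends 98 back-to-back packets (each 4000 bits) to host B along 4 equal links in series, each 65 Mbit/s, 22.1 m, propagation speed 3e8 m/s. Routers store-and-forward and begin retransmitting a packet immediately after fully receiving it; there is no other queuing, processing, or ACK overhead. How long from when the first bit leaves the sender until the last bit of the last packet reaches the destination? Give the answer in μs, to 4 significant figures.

6216 μs

Per-hop transmission t_tx = L/R = 4000/65000000 = 61.5385 μs.
Per-hop propagation t_prop = 22.1/300000000 = 0.0736667 μs.
Pipeline fill: first packet needs 4·t_tx to clear all hops; remaining 97 packets each add one t_tx.
Total = (4+98-1)·t_tx + 4·t_prop = 101·61.5385 + 4·0.0736667 = 6216 μs.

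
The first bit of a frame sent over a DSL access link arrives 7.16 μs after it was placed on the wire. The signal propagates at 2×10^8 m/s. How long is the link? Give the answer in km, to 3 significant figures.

1.43 km

d = s × t_prop = 200000000 × 7.16e-06 = 1.43 km.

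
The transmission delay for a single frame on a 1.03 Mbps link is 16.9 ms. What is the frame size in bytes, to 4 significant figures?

L = R × t_tx = 1030000 b/s × 0.0169 s = 17407 bits.
In bytes: 17407 / 8 = 2176 bytes.

2176 bytes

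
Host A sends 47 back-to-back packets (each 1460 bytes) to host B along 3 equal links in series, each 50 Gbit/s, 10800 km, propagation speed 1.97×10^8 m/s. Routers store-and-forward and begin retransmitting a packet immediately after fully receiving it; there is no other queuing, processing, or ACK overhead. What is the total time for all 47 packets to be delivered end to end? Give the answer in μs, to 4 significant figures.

164500 μs

Per-hop transmission t_tx = L/R = 11680/50000000000 = 0.2336 μs.
Per-hop propagation t_prop = 10800000/197000000 = 54822.3 μs.
Pipeline fill: first packet needs 3·t_tx to clear all hops; remaining 46 packets each add one t_tx.
Total = (3+47-1)·t_tx + 3·t_prop = 49·0.2336 + 3·54822.3 = 164500 μs.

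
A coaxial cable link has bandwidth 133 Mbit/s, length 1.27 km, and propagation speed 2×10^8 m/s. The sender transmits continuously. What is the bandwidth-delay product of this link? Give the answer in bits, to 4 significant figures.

844.6 bits

Propagation delay = 1270 / 200000000 = 6.35e-06 s.
BDP = R × t_prop = 133000000 × 6.35e-06 = 844.55 bits.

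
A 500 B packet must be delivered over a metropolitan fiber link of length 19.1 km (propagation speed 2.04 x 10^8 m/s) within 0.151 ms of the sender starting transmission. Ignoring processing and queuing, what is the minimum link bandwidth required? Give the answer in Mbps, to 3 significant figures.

L = 4000 bits.
Propagation delay = 19100 / 204000000 = 0.0936275 ms.
Transmission budget = 0.151 − 0.0936275 = 0.0573725 ms.
R ≥ L / t_tx = 4000 bits / 5.73725e-05 s = 69.7 Mbps.

69.7 Mbps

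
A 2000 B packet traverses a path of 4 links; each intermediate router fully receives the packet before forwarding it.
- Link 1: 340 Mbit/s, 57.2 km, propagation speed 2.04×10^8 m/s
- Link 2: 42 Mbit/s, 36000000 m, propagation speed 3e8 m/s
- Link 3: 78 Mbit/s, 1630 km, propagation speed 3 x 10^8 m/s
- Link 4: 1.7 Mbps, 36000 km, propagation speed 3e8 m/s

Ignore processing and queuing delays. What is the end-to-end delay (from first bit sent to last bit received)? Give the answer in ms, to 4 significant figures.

L = 2000 × 8 = 16000 bits.
Transmission delays (L/R per hop): 0.0470588, 0.380952, 0.205128, 9.41176 ms; sum = 10.0449 ms.
Propagation delays (d/s per hop): 0.280392, 120, 5.43333, 120 ms; sum = 245.714 ms.
End-to-end = 255.8 ms.

255.8 ms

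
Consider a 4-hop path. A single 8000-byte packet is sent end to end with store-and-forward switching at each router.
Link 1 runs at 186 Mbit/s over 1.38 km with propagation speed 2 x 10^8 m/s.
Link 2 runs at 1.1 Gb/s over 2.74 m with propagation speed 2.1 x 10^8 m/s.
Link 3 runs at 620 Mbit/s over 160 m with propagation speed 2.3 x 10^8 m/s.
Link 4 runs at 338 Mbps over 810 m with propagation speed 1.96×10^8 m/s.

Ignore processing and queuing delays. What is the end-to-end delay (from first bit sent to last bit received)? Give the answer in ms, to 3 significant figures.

0.707 ms

L = 8000 × 8 = 64000 bits.
Transmission delays (L/R per hop): 0.344086, 0.0581818, 0.103226, 0.189349 ms; sum = 0.694843 ms.
Propagation delays (d/s per hop): 0.0069, 1.30476e-05, 0.000695652, 0.00413265 ms; sum = 0.0117414 ms.
End-to-end = 0.707 ms.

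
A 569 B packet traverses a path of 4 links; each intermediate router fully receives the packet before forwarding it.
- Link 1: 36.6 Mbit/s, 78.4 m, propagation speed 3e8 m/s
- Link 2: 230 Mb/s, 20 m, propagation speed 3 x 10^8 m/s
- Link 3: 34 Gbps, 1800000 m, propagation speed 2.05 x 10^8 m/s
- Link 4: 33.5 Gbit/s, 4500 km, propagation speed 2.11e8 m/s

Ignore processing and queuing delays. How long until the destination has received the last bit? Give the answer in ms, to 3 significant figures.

30.3 ms

L = 569 × 8 = 4552 bits.
Transmission delays (L/R per hop): 0.124372, 0.0197913, 0.000133882, 0.000135881 ms; sum = 0.144433 ms.
Propagation delays (d/s per hop): 0.000261333, 6.66667e-05, 8.78049, 21.327 ms; sum = 30.1078 ms.
End-to-end = 30.3 ms.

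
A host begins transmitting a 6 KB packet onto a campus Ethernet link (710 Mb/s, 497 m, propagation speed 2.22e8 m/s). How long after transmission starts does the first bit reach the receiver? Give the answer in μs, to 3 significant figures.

First bit experiences only propagation delay: d/s = 497/2.22e+08 = 2.24 μs.

2.24 μs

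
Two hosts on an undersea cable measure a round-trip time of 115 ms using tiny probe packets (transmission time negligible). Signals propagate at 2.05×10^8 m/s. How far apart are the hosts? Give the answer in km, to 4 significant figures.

One-way propagation = RTT/2 = 57.5 ms.
d = s × t = 2.05e+08 × 0.0575 = 11790 km.

11790 km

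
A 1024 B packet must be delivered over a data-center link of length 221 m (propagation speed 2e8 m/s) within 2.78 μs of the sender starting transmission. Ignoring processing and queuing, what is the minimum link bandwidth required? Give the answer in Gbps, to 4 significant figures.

4.891 Gbps

L = 8192 bits.
Propagation delay = 221 / 200000000 = 1.105 μs.
Transmission budget = 2.78 − 1.105 = 1.675 μs.
R ≥ L / t_tx = 8192 bits / 1.675e-06 s = 4.891 Gbps.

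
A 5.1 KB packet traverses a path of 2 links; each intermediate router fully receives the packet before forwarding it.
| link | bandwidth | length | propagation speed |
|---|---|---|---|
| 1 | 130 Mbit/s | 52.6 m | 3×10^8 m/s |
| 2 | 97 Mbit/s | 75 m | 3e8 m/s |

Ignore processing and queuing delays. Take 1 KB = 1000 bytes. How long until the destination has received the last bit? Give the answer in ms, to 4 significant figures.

L = 40800 bits.
Transmission delays (L/R per hop): 0.313846, 0.420619 ms; sum = 0.734465 ms.
Propagation delays (d/s per hop): 0.000175333, 0.00025 ms; sum = 0.000425333 ms.
End-to-end = 0.7349 ms.

0.7349 ms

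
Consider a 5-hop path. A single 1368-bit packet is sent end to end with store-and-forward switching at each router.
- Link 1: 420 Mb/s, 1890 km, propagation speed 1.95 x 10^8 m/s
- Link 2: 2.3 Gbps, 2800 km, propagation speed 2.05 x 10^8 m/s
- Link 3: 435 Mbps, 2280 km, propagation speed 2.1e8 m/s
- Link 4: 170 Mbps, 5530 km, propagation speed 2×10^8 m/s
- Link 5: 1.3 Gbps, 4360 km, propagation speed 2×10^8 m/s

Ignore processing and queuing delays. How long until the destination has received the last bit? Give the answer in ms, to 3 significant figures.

Transmission delays (L/R per hop): 0.00325714, 0.000594783, 0.00314483, 0.00804706, 0.00105231 ms; sum = 0.0160961 ms.
Propagation delays (d/s per hop): 9.69231, 13.6585, 10.8571, 27.65, 21.8 ms; sum = 83.658 ms.
End-to-end = 83.7 ms.

83.7 ms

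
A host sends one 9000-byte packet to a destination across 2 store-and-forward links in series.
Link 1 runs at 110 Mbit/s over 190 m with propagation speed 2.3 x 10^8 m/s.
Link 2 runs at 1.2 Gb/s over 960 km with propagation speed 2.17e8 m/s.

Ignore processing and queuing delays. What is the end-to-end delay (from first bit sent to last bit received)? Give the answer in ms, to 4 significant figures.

L = 9000 × 8 = 72000 bits.
Transmission delays (L/R per hop): 0.654545, 0.06 ms; sum = 0.714545 ms.
Propagation delays (d/s per hop): 0.000826087, 4.42396 ms; sum = 4.42479 ms.
End-to-end = 5.139 ms.

5.139 ms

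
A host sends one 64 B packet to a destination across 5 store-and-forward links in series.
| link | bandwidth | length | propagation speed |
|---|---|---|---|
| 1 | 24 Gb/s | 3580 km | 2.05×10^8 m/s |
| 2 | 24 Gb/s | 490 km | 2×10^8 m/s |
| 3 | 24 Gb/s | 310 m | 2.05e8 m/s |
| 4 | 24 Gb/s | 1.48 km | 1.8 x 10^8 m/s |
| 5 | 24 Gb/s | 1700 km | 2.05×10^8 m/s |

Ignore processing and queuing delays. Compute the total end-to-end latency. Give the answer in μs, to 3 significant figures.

28200 μs

L = 64 × 8 = 512 bits.
Transmission delay per hop = L/R = 512/24000000000 = 0.0213333 μs; 5 hops → 0.106667 μs.
Propagation delays (d/s per hop): 17463.4, 2450, 1.5122, 8.22222, 8292.68 μs; sum = 28215.8 μs.
End-to-end = 28200 μs.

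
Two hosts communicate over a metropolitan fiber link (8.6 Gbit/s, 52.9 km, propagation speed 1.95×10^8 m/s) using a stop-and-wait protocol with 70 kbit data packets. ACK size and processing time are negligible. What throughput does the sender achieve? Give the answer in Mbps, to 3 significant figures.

127 Mbps

t_tx = L/R = 70000/8600000000 = 8.13953e-06 s.
t_prop = 52900/195000000 = 0.000271282 s; RTT = 0.000542564 s.
Cycle = t_tx + RTT = 0.000550704 s.
Throughput = L / cycle = 70000 / 0.000550704 = 127 Mbps.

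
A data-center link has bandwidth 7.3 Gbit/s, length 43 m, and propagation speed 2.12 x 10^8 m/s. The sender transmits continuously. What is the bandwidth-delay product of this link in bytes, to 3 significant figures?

Propagation delay = 43 / 212000000 = 2.0283e-07 s.
BDP = R × t_prop = 7300000000 × 2.0283e-07 = 1480.66 bits.
In bytes: 1480.66/8 = 185 bytes.

185 bytes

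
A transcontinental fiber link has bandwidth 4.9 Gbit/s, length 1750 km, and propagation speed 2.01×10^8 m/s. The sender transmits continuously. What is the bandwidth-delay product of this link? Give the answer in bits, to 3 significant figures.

42700000 bits

Propagation delay = 1750000 / 2.01e+08 = 0.00870647 s.
BDP = R × t_prop = 4900000000 × 0.00870647 = 42661700 bits.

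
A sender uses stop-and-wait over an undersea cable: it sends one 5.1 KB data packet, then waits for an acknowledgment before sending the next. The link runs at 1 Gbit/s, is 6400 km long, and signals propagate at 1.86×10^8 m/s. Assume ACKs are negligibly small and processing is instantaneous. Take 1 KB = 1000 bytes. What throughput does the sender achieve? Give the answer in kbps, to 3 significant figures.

593 kbps

t_tx = L/R = 40800/1000000000 = 4.08e-05 s.
t_prop = 6400000/186000000 = 0.0344086 s; RTT = 0.0688172 s.
Cycle = t_tx + RTT = 0.068858 s.
Throughput = L / cycle = 40800 / 0.068858 = 593 kbps.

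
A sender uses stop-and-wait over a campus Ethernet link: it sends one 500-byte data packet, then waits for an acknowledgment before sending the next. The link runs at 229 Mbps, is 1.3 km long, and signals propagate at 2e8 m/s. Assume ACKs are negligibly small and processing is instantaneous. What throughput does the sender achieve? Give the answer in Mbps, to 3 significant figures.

131 Mbps

t_tx = L/R = 4000/229000000 = 1.74672e-05 s.
t_prop = 1300/200000000 = 6.5e-06 s; RTT = 1.3e-05 s.
Cycle = t_tx + RTT = 3.04672e-05 s.
Throughput = L / cycle = 4000 / 3.04672e-05 = 131 Mbps.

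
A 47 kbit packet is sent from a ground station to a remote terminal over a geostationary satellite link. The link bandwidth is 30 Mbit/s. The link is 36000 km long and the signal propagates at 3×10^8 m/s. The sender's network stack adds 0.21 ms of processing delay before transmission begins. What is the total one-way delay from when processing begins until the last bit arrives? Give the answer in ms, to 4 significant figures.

L = 47000 bits.
Transmission delay = L/R = 47000 / 30000000 = 1.56667 ms.
Propagation delay = d/s = 36000000 m / 300000000 m/s = 120 ms.
Plus processing delay 0.21 ms = 0.21 ms.
Total = 121.8 ms.

121.8 ms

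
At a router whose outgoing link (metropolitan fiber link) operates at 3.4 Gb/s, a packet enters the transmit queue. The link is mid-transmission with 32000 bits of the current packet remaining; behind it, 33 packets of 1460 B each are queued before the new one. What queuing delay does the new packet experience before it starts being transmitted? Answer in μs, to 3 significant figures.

Each queued packet: L/R = 11680/3400000000 = 3.43529 μs.
33 queued → 113.365 μs.
Plus remaining 32000 bits of current packet: 9.41176 μs.
Queuing delay = 123 μs.

123 μs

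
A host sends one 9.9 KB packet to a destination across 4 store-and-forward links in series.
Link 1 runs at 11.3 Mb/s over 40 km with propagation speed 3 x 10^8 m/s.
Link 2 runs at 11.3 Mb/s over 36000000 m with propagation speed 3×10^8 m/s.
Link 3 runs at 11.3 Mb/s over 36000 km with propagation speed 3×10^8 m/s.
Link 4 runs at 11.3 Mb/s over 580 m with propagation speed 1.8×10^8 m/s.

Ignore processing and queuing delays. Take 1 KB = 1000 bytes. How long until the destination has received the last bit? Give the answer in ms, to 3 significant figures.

268 ms

L = 79200 bits.
Transmission delay per hop = L/R = 79200/11300000 = 7.00885 ms; 4 hops → 28.0354 ms.
Propagation delays (d/s per hop): 0.133333, 120, 120, 0.00322222 ms; sum = 240.137 ms.
End-to-end = 268 ms.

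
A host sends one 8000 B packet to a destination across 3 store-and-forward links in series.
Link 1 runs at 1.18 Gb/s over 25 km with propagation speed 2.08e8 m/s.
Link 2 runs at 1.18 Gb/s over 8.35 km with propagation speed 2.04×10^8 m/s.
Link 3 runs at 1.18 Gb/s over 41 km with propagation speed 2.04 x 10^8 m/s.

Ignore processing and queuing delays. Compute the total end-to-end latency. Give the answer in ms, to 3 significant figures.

0.525 ms

L = 8000 × 8 = 64000 bits.
Transmission delay per hop = L/R = 64000/1180000000 = 0.0542373 ms; 3 hops → 0.162712 ms.
Propagation delays (d/s per hop): 0.120192, 0.0409314, 0.20098 ms; sum = 0.362104 ms.
End-to-end = 0.525 ms.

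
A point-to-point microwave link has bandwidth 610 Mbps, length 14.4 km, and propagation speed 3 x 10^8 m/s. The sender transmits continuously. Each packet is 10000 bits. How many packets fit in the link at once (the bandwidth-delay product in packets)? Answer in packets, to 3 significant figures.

Propagation delay = 14400 / 300000000 = 4.8e-05 s.
BDP = R × t_prop = 610000000 × 4.8e-05 = 29280 bits.
In packets of 10000 bits: 2.93 packets.

2.93 packets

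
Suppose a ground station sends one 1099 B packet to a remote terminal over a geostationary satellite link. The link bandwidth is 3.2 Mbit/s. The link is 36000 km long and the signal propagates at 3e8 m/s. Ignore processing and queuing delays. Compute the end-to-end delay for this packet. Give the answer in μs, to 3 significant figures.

123000 μs

L = 1099 × 8 = 8792 bits.
Transmission delay = L/R = 8792 / 3200000 = 2747.5 μs.
Propagation delay = d/s = 36000000 m / 300000000 m/s = 120000 μs.
Total = 123000 μs.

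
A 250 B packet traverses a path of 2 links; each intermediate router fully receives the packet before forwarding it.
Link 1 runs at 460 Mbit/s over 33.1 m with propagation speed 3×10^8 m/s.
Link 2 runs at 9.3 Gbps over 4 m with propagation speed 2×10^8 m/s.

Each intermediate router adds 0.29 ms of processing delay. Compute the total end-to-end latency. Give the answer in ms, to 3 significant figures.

0.295 ms

L = 250 × 8 = 2000 bits.
Transmission delays (L/R per hop): 0.00434783, 0.000215054 ms; sum = 0.00456288 ms.
Propagation delays (d/s per hop): 0.000110333, 2e-05 ms; sum = 0.000130333 ms.
Processing at 1 router(s): 1 × 0.29 ms = 0.29 ms.
End-to-end = 0.295 ms.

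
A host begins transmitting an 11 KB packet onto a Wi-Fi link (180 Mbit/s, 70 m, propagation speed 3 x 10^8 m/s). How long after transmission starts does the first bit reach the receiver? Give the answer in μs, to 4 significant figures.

First bit experiences only propagation delay: d/s = 70/300000000 = 0.2333 μs.

0.2333 μs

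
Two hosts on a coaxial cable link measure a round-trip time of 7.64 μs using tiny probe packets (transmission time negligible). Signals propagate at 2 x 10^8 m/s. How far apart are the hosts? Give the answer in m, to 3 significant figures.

764 m

One-way propagation = RTT/2 = 3.82 μs.
d = s × t = 200000000 × 3.82e-06 = 764 m.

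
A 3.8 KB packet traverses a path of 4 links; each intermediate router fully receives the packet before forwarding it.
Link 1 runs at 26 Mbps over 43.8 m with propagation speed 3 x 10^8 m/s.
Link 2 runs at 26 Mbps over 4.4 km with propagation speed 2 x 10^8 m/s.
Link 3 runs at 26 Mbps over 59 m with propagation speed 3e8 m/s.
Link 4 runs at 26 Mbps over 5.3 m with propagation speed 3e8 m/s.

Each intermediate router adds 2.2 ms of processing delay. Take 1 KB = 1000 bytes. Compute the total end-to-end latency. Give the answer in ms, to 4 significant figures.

11.30 ms

L = 30400 bits.
Transmission delay per hop = L/R = 30400/26000000 = 1.16923 ms; 4 hops → 4.67692 ms.
Propagation delays (d/s per hop): 0.000146, 0.022, 0.000196667, 1.76667e-05 ms; sum = 0.0223603 ms.
Processing at 3 router(s): 3 × 2.2 ms = 6.6 ms.
End-to-end = 11.30 ms.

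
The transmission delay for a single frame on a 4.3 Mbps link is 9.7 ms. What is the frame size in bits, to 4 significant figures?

L = R × t_tx = 4300000 b/s × 0.0097 s = 41710 bits.

41710 bits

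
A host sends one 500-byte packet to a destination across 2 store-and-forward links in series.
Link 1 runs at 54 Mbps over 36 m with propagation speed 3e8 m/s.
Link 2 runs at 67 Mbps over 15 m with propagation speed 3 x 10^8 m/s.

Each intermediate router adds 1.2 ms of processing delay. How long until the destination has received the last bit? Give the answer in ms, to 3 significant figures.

1.33 ms

L = 500 × 8 = 4000 bits.
Transmission delays (L/R per hop): 0.0740741, 0.0597015 ms; sum = 0.133776 ms.
Propagation delays (d/s per hop): 0.00012, 5e-05 ms; sum = 0.00017 ms.
Processing at 1 router(s): 1 × 1.2 ms = 1.2 ms.
End-to-end = 1.33 ms.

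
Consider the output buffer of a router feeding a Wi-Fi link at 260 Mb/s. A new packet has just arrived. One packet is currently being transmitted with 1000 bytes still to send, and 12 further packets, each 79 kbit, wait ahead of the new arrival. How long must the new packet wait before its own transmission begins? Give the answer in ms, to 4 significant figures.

3.677 ms

Each queued packet: L/R = 79000/260000000 = 0.303846 ms.
12 queued → 3.64615 ms.
Plus remaining 8000 bits of current packet: 0.0307692 ms.
Queuing delay = 3.677 ms.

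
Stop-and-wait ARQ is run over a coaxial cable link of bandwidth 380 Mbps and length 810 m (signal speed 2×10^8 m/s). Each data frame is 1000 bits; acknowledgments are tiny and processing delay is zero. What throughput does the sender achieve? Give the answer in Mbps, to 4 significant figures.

93.18 Mbps

t_tx = L/R = 1000/380000000 = 2.63158e-06 s.
t_prop = 810/200000000 = 4.05e-06 s; RTT = 8.1e-06 s.
Cycle = t_tx + RTT = 1.07316e-05 s.
Throughput = L / cycle = 1000 / 1.07316e-05 = 93.18 Mbps.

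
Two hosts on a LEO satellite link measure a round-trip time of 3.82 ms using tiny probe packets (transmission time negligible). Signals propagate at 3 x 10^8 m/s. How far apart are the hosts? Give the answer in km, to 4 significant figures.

One-way propagation = RTT/2 = 1.91 ms.
d = s × t = 300000000 × 0.00191 = 573.0 km.

573.0 km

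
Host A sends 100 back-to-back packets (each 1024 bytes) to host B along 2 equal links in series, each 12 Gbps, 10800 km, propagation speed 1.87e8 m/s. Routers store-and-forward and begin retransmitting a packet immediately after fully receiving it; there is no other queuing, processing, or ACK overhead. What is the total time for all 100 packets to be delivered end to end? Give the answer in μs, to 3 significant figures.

Per-hop transmission t_tx = L/R = 8192/12000000000 = 0.682667 μs.
Per-hop propagation t_prop = 10800000/187000000 = 57754 μs.
Pipeline fill: first packet needs 2·t_tx to clear all hops; remaining 99 packets each add one t_tx.
Total = (2+100-1)·t_tx + 2·t_prop = 101·0.682667 + 2·57754 = 116000 μs.

116000 μs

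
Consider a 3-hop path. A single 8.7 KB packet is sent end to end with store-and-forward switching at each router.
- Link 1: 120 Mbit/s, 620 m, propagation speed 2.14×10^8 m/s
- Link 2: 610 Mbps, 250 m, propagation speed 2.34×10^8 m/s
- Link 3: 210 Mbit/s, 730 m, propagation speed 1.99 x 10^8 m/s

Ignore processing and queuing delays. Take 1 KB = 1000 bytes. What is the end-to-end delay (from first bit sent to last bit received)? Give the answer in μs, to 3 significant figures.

1030 μs

L = 69600 bits.
Transmission delays (L/R per hop): 580, 114.098, 331.429 μs; sum = 1025.53 μs.
Propagation delays (d/s per hop): 2.8972, 1.06838, 3.66834 μs; sum = 7.63391 μs.
End-to-end = 1030 μs.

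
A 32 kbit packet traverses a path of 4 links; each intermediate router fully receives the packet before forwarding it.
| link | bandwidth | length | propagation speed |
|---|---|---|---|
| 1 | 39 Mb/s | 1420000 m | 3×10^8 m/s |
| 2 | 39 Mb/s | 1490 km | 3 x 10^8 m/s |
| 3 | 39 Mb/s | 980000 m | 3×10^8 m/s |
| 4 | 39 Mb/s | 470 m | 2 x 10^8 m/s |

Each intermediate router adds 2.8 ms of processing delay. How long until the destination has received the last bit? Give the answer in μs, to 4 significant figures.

L = 32000 bits.
Transmission delay per hop = L/R = 32000/39000000 = 820.513 μs; 4 hops → 3282.05 μs.
Propagation delays (d/s per hop): 4733.33, 4966.67, 3266.67, 2.35 μs; sum = 12969 μs.
Processing at 3 router(s): 3 × 2.8 ms = 8400 μs.
End-to-end = 24650 μs.

24650 μs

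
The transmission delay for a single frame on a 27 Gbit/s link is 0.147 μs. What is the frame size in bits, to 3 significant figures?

L = R × t_tx = 27000000000 b/s × 1.47e-07 s = 3969 bits.

3970 bits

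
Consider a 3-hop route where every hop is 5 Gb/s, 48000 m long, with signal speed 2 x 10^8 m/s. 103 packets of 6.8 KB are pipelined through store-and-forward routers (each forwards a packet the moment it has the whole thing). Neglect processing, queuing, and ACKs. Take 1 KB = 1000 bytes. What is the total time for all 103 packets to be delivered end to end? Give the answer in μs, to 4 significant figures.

1862 μs

Per-hop transmission t_tx = L/R = 54400/5000000000 = 10.88 μs.
Per-hop propagation t_prop = 48000/200000000 = 240 μs.
Pipeline fill: first packet needs 3·t_tx to clear all hops; remaining 102 packets each add one t_tx.
Total = (3+103-1)·t_tx + 3·t_prop = 105·10.88 + 3·240 = 1862 μs.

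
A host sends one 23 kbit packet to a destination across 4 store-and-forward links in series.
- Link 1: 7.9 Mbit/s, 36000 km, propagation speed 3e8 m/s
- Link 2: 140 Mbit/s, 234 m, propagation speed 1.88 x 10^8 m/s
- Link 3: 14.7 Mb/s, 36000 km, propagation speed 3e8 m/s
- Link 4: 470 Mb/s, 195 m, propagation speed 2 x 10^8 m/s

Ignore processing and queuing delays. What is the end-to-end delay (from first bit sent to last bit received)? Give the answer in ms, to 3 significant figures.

245 ms

L = 23000 bits.
Transmission delays (L/R per hop): 2.91139, 0.164286, 1.56463, 0.0489362 ms; sum = 4.68924 ms.
Propagation delays (d/s per hop): 120, 0.00124468, 120, 0.000975 ms; sum = 240.002 ms.
End-to-end = 245 ms.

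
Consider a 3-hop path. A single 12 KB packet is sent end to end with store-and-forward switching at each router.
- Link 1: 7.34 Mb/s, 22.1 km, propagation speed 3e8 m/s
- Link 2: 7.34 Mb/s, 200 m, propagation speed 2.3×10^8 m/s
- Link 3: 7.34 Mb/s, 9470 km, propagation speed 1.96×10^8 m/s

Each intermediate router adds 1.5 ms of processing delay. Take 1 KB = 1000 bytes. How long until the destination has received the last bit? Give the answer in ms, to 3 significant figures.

90.6 ms

L = 96000 bits.
Transmission delay per hop = L/R = 96000/7340000 = 13.079 ms; 3 hops → 39.2371 ms.
Propagation delays (d/s per hop): 0.0736667, 0.000869565, 48.3163 ms; sum = 48.3909 ms.
Processing at 2 router(s): 2 × 1.5 ms = 3 ms.
End-to-end = 90.6 ms.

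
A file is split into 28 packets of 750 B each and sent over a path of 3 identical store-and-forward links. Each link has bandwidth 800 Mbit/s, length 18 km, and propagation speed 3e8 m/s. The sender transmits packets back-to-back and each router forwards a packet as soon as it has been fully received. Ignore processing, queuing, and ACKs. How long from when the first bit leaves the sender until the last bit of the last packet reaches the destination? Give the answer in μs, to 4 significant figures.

Per-hop transmission t_tx = L/R = 6000/800000000 = 7.5 μs.
Per-hop propagation t_prop = 18000/300000000 = 60 μs.
Pipeline fill: first packet needs 3·t_tx to clear all hops; remaining 27 packets each add one t_tx.
Total = (3+28-1)·t_tx + 3·t_prop = 30·7.5 + 3·60 = 405.0 μs.

405.0 μs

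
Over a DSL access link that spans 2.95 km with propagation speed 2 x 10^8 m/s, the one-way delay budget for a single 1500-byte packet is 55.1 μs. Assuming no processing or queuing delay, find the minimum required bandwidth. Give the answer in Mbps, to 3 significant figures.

L = 12000 bits.
Propagation delay = 2950 / 200000000 = 14.75 μs.
Transmission budget = 55.1 − 14.75 = 40.35 μs.
R ≥ L / t_tx = 12000 bits / 4.035e-05 s = 297 Mbps.

297 Mbps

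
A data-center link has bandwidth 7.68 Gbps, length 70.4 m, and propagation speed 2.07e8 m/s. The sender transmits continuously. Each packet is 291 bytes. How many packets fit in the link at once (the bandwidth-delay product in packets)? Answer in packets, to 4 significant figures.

1.122 packets

Propagation delay = 70.4 / 2.07e+08 = 3.40097e-07 s.
BDP = R × t_prop = 7680000000 × 3.40097e-07 = 2611.94 bits.
In packets of 2328 bits: 1.122 packets.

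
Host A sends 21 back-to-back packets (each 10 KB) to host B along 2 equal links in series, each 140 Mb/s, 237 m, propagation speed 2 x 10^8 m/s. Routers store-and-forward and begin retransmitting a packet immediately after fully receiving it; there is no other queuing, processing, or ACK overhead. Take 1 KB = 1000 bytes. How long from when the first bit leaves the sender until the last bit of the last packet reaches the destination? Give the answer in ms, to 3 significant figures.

Per-hop transmission t_tx = L/R = 80000/140000000 = 0.571429 ms.
Per-hop propagation t_prop = 237/200000000 = 0.001185 ms.
Pipeline fill: first packet needs 2·t_tx to clear all hops; remaining 20 packets each add one t_tx.
Total = (2+21-1)·t_tx + 2·t_prop = 22·0.571429 + 2·0.001185 = 12.6 ms.

12.6 ms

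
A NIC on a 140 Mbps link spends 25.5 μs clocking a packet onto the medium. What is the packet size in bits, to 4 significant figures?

L = R × t_tx = 140000000 b/s × 2.55e-05 s = 3570 bits.

3570 bits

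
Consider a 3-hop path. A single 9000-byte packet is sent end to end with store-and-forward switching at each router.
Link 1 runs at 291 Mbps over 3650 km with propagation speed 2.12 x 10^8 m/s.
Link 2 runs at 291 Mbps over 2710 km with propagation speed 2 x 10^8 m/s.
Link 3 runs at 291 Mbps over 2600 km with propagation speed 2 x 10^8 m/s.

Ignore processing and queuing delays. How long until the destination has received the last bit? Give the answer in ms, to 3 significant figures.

L = 9000 × 8 = 72000 bits.
Transmission delay per hop = L/R = 72000/291000000 = 0.247423 ms; 3 hops → 0.742268 ms.
Propagation delays (d/s per hop): 17.217, 13.55, 13 ms; sum = 43.767 ms.
End-to-end = 44.5 ms.

44.5 ms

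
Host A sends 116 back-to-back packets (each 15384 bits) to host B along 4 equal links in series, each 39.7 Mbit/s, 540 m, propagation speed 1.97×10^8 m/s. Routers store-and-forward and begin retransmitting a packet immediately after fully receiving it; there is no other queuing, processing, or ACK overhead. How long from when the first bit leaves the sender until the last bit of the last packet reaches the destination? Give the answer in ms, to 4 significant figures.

46.12 ms

Per-hop transmission t_tx = L/R = 15384/39700000 = 0.387506 ms.
Per-hop propagation t_prop = 540/197000000 = 0.00274112 ms.
Pipeline fill: first packet needs 4·t_tx to clear all hops; remaining 115 packets each add one t_tx.
Total = (4+116-1)·t_tx + 4·t_prop = 119·0.387506 + 4·0.00274112 = 46.12 ms.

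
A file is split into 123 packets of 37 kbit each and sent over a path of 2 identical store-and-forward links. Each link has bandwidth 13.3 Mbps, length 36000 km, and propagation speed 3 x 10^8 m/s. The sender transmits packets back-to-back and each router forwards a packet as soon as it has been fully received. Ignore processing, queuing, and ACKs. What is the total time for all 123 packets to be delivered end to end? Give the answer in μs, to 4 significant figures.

Per-hop transmission t_tx = L/R = 37000/13300000 = 2781.95 μs.
Per-hop propagation t_prop = 36000000/300000000 = 120000 μs.
Pipeline fill: first packet needs 2·t_tx to clear all hops; remaining 122 packets each add one t_tx.
Total = (2+123-1)·t_tx + 2·t_prop = 124·2781.95 + 2·120000 = 585000 μs.

585000 μs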